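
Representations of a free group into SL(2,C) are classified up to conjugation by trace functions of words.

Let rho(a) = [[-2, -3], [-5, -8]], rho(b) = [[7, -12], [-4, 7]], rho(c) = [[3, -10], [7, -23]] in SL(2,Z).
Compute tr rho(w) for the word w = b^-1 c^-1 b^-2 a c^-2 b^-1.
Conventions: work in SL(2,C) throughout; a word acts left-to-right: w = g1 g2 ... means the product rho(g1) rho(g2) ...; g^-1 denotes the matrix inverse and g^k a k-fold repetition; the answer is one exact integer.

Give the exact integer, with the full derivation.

rho(b^-1) = [[7, 12], [4, 7]]
... * rho(c^-1) = [[-23, 10], [-7, 3]]  ->  [[-245, 106], [-141, 61]]
... * rho(b^-1) = [[7, 12], [4, 7]]  ->  [[-1291, -2198], [-743, -1265]]
... * rho(b^-1) = [[7, 12], [4, 7]]  ->  [[-17829, -30878], [-10261, -17771]]
... * rho(a) = [[-2, -3], [-5, -8]]  ->  [[190048, 300511], [109377, 172951]]
... * rho(c^-1) = [[-23, 10], [-7, 3]]  ->  [[-6474681, 2802013], [-3726328, 1612623]]
... * rho(c^-1) = [[-23, 10], [-7, 3]]  ->  [[129303572, -56340771], [74417183, -32425411]]
... * rho(b^-1) = [[7, 12], [4, 7]]  ->  [[679761920, 1157257467], [391218637, 666028319]]
tr = 679761920 + 666028319 = 1345790239

1345790239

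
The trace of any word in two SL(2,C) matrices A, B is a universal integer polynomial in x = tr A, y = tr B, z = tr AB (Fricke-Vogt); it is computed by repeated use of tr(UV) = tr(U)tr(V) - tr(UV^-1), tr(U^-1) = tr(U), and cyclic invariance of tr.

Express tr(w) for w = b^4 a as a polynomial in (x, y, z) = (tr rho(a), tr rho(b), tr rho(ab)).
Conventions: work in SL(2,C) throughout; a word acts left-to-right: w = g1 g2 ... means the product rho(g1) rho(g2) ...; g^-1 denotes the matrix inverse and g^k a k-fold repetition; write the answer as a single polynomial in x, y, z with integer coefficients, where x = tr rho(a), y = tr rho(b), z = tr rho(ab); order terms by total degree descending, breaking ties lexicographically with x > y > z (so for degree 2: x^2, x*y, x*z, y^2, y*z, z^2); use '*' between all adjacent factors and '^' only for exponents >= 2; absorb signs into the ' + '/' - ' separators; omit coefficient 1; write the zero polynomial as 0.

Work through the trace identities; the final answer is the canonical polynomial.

y^3*z - x*y^2 - 2*y*z + x

trace(a b^2) = trace(b) * trace(a b) - trace(a)   [square of b] = y*z - x
trace(b^2 a b) = trace(b) * trace(a b^2) - trace(a b)   [square of b] = y^2*z - x*y - z
use: trace(b^4 a) = trace(b) * trace(b^2 a b) - trace(b^2 a)   [square of b] = y^3*z - x*y^2 - 2*y*z + x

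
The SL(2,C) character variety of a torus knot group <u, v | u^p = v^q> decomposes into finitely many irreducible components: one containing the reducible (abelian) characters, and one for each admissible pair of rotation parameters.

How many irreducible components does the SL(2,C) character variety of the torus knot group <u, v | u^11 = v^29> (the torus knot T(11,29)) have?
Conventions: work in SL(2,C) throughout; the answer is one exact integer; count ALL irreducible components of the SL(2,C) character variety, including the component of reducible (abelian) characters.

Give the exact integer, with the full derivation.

141

For T(11,29): irreducibility forces the central element u^11 = v^29 to one of +I, -I.
This locks tr(u) to 2*cos(pi*alpha/11), alpha in 1..10, and tr(v) to 2*cos(pi*beta/29), beta in 1..28, on each component of irreducible characters.
u^11 = (-1)^alpha I and v^29 = (-1)^beta I must agree, so alpha and beta have equal parity.
count pairs: odd alpha (5 choices) x odd beta (14), plus even alpha (5) x even beta (14): 5*14 + 5*14 = 140.
That is 140 components of irreducible characters, and with the reducible (abelian) component the total is 141.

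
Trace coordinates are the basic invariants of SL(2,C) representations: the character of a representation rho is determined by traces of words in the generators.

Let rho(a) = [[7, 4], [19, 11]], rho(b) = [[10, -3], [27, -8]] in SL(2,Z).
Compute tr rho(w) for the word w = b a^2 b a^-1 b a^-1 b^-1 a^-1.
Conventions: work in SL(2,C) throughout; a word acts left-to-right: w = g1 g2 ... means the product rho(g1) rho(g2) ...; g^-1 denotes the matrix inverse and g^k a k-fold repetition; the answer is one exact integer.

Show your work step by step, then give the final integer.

-403662

rho(b) = [[10, -3], [27, -8]]
... * rho(a) = [[7, 4], [19, 11]]  ->  [[13, 7], [37, 20]]
... * rho(a) = [[7, 4], [19, 11]]  ->  [[224, 129], [639, 368]]
... * rho(b) = [[10, -3], [27, -8]]  ->  [[5723, -1704], [16326, -4861]]
... * rho(a^-1) = [[11, -4], [-19, 7]]  ->  [[95329, -34820], [271945, -99331]]
... * rho(b) = [[10, -3], [27, -8]]  ->  [[13150, -7427], [37513, -21187]]
... * rho(a^-1) = [[11, -4], [-19, 7]]  ->  [[285763, -104589], [815196, -298361]]
... * rho(b^-1) = [[-8, 3], [-27, 10]]  ->  [[537799, -188601], [1534179, -538022]]
... * rho(a^-1) = [[11, -4], [-19, 7]]  ->  [[9499208, -3471403], [27098387, -9902870]]
tr = 9499208 + -9902870 = -403662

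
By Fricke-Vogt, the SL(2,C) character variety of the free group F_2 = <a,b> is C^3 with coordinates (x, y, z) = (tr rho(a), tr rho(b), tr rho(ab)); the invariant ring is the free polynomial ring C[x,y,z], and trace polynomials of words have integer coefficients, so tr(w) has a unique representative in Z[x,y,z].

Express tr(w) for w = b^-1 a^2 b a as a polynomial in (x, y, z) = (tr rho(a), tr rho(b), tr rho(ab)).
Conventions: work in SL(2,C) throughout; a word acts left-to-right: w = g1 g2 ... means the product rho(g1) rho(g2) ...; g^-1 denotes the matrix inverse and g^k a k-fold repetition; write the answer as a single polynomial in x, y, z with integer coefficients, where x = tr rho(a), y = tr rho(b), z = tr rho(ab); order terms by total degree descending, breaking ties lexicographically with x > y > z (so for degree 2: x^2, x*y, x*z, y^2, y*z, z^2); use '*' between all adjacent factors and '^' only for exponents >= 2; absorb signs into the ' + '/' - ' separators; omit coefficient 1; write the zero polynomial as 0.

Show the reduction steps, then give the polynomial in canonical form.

x^2*y*z - x*y^2 - x*z^2 + x

use: trace(a b a) = trace(a) trace(b a) - trace(b) = x*z - y
trace(a^2 b a) = trace(a) trace(a b a) - trace(a b) = x^2*z - x*y - z
use: trace(b a b a) = trace(a b) trace(a b) - trace(1) = z^2 - 2
use: trace(b a b) = trace(b) trace(a b) - trace(a) = y*z - x
apply: trace(a^2 b a b) = trace(a) trace(b a b a) - trace(b a b) = x*z^2 - y*z - x
apply: trace(b^-1 a^2 b a) = trace(a^2 b a) trace(b) - trace(a^2 b a b) = x^2*y*z - x*y^2 - x*z^2 + x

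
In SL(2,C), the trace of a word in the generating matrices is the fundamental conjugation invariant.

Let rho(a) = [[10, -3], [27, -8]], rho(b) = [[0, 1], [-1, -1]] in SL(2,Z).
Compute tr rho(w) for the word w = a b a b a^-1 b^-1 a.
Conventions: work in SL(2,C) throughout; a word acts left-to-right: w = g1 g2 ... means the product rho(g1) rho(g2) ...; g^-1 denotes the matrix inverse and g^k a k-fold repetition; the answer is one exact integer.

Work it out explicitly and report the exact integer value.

115673

rho(a) = [[10, -3], [27, -8]]
... * rho(b) = [[0, 1], [-1, -1]]  ->  [[3, 13], [8, 35]]
... * rho(a) = [[10, -3], [27, -8]]  ->  [[381, -113], [1025, -304]]
... * rho(b) = [[0, 1], [-1, -1]]  ->  [[113, 494], [304, 1329]]
... * rho(a^-1) = [[-8, 3], [-27, 10]]  ->  [[-14242, 5279], [-38315, 14202]]
... * rho(b^-1) = [[-1, -1], [1, 0]]  ->  [[19521, 14242], [52517, 38315]]
... * rho(a) = [[10, -3], [27, -8]]  ->  [[579744, -172499], [1559675, -464071]]
tr = 579744 + -464071 = 115673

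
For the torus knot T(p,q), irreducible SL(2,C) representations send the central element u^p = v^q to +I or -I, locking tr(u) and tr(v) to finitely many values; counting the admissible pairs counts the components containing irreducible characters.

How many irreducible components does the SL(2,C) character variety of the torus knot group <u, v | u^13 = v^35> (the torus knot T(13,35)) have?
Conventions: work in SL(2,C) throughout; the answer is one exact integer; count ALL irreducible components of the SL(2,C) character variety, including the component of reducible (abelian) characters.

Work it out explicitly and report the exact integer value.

For T(13,35): irreducibility forces the central element u^13 = v^35 to one of +I, -I.
So on each irreducible component the traces are pinned: tr(u) = 2*cos(pi*alpha/13) with 1 <= alpha <= 12, tr(v) = 2*cos(pi*beta/35) with 1 <= beta <= 34.
The two central values (-1)^alpha I and (-1)^beta I must be the same matrix, so alpha and beta share a parity.
Counting: 6 odd alphas x 17 odd betas + 6 even alphas x 17 even betas = 102 + 102 = 204.
That is 204 components of irreducible characters, and with the reducible (abelian) component the total is 205.

205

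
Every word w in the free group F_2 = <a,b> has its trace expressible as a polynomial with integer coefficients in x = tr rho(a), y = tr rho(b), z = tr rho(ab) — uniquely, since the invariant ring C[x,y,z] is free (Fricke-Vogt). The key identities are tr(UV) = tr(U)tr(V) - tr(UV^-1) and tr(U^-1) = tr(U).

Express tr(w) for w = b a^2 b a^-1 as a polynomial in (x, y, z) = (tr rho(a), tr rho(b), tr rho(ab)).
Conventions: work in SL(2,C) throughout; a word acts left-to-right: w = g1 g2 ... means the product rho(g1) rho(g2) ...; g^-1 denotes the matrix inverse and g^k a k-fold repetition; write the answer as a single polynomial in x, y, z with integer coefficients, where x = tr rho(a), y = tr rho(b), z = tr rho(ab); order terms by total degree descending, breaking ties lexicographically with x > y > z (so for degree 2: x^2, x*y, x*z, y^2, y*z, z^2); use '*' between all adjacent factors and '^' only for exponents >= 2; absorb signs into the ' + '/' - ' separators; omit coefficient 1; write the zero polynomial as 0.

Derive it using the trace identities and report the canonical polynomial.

x^2*y*z - x^3 - x*y^2 - x*z^2 + y*z + 3*x

trace(a^2 b) = trace(a)*trace(b a) - trace(b)  (reduce the a square) = x*z - y
apply: trace(a^2) = trace(a)*trace(a) - trace(1)  (reduce the a square) = x^2 - 2
trace(b a^2 b) = trace(b)*trace(a^2 b) - trace(a^2)  (reduce the b square) = x*y*z - x^2 - y^2 + 2
use: trace(b a b a) = trace(b a)*trace(b a) - trace(1)  (split on b) = z^2 - 2
use: trace(b a b) = trace(b)*trace(a b) - trace(a)  (reduce the b square) = y*z - x
trace(b a^2 b a) = trace(a)*trace(b a b a) - trace(b a b)  (reduce the a square) = x*z^2 - y*z - x
use: trace(b a^2 b a^-1) = trace(b a^2 b)*trace(a) - trace(b a^2 b a)  (eliminate a^-1) = x^2*y*z - x^3 - x*y^2 - x*z^2 + y*z + 3*x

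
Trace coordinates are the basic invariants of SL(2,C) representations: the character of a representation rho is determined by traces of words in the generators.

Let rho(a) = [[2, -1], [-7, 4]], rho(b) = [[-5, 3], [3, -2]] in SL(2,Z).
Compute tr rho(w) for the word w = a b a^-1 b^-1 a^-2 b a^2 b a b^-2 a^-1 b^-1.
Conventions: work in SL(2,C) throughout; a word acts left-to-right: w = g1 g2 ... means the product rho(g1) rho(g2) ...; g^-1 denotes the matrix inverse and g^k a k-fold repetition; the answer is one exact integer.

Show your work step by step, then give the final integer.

-2872233763

rho(a) = [[2, -1], [-7, 4]]
... * rho(b) = [[-5, 3], [3, -2]]  ->  [[-13, 8], [47, -29]]
... * rho(a^-1) = [[4, 1], [7, 2]]  ->  [[4, 3], [-15, -11]]
... * rho(b^-1) = [[-2, -3], [-3, -5]]  ->  [[-17, -27], [63, 100]]
... * rho(a^-1) = [[4, 1], [7, 2]]  ->  [[-257, -71], [952, 263]]
... * rho(a^-1) = [[4, 1], [7, 2]]  ->  [[-1525, -399], [5649, 1478]]
... * rho(b) = [[-5, 3], [3, -2]]  ->  [[6428, -3777], [-23811, 13991]]
... * rho(a) = [[2, -1], [-7, 4]]  ->  [[39295, -21536], [-145559, 79775]]
... * rho(a) = [[2, -1], [-7, 4]]  ->  [[229342, -125439], [-849543, 464659]]
... * rho(b) = [[-5, 3], [3, -2]]  ->  [[-1523027, 938904], [5641692, -3477947]]
... * rho(a) = [[2, -1], [-7, 4]]  ->  [[-9618382, 5278643], [35629013, -19553480]]
... * rho(b^-1) = [[-2, -3], [-3, -5]]  ->  [[3400835, 2461931], [-12597586, -9119639]]
... * rho(b^-1) = [[-2, -3], [-3, -5]]  ->  [[-14187463, -22512160], [52554089, 83390953]]
... * rho(a^-1) = [[4, 1], [7, 2]]  ->  [[-214334972, -59211783], [793953027, 219335995]]
... * rho(b^-1) = [[-2, -3], [-3, -5]]  ->  [[606305293, 939063831], [-2245914039, -3478539056]]
tr = 606305293 + -3478539056 = -2872233763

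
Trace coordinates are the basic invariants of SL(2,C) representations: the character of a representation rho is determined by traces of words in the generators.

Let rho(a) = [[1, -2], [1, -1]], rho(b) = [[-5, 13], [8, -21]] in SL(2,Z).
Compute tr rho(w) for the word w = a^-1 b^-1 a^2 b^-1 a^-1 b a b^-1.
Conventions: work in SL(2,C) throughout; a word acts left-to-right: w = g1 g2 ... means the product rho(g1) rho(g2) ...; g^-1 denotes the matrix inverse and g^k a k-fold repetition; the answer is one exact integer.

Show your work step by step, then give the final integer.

rho(a^-1) = [[-1, 2], [-1, 1]]
... * rho(b^-1) = [[-21, -13], [-8, -5]]  ->  [[5, 3], [13, 8]]
... * rho(a) = [[1, -2], [1, -1]]  ->  [[8, -13], [21, -34]]
... * rho(a) = [[1, -2], [1, -1]]  ->  [[-5, -3], [-13, -8]]
... * rho(b^-1) = [[-21, -13], [-8, -5]]  ->  [[129, 80], [337, 209]]
... * rho(a^-1) = [[-1, 2], [-1, 1]]  ->  [[-209, 338], [-546, 883]]
... * rho(b) = [[-5, 13], [8, -21]]  ->  [[3749, -9815], [9794, -25641]]
... * rho(a) = [[1, -2], [1, -1]]  ->  [[-6066, 2317], [-15847, 6053]]
... * rho(b^-1) = [[-21, -13], [-8, -5]]  ->  [[108850, 67273], [284363, 175746]]
tr = 108850 + 175746 = 284596

284596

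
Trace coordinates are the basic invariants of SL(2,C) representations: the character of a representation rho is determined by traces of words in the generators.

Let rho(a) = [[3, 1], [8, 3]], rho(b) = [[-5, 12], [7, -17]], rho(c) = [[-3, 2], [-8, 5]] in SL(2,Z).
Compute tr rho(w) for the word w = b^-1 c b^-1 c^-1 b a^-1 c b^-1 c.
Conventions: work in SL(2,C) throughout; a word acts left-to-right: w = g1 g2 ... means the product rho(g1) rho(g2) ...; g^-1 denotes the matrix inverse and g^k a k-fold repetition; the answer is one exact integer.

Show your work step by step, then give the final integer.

6757524

rho(b^-1) = [[-17, -12], [-7, -5]]
... * rho(c) = [[-3, 2], [-8, 5]]  ->  [[147, -94], [61, -39]]
... * rho(b^-1) = [[-17, -12], [-7, -5]]  ->  [[-1841, -1294], [-764, -537]]
... * rho(c^-1) = [[5, -2], [8, -3]]  ->  [[-19557, 7564], [-8116, 3139]]
... * rho(b) = [[-5, 12], [7, -17]]  ->  [[150733, -363272], [62553, -150755]]
... * rho(a^-1) = [[3, -1], [-8, 3]]  ->  [[3358375, -1240549], [1393699, -514818]]
... * rho(c) = [[-3, 2], [-8, 5]]  ->  [[-150733, 514005], [-62553, 213308]]
... * rho(b^-1) = [[-17, -12], [-7, -5]]  ->  [[-1035574, -761229], [-429755, -315904]]
... * rho(c) = [[-3, 2], [-8, 5]]  ->  [[9196554, -5877293], [3816497, -2439030]]
tr = 9196554 + -2439030 = 6757524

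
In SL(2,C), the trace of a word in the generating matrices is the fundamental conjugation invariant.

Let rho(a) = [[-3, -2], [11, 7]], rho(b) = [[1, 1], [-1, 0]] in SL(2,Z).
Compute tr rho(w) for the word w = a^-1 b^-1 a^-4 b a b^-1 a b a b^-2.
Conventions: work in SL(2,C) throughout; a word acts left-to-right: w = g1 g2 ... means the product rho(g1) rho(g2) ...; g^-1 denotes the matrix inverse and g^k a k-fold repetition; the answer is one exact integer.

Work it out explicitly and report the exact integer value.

rho(a^-1) = [[7, 2], [-11, -3]]
... * rho(b^-1) = [[0, -1], [1, 1]]  ->  [[2, -5], [-3, 8]]
... * rho(a^-1) = [[7, 2], [-11, -3]]  ->  [[69, 19], [-109, -30]]
... * rho(a^-1) = [[7, 2], [-11, -3]]  ->  [[274, 81], [-433, -128]]
... * rho(a^-1) = [[7, 2], [-11, -3]]  ->  [[1027, 305], [-1623, -482]]
... * rho(a^-1) = [[7, 2], [-11, -3]]  ->  [[3834, 1139], [-6059, -1800]]
... * rho(b) = [[1, 1], [-1, 0]]  ->  [[2695, 3834], [-4259, -6059]]
... * rho(a) = [[-3, -2], [11, 7]]  ->  [[34089, 21448], [-53872, -33895]]
... * rho(b^-1) = [[0, -1], [1, 1]]  ->  [[21448, -12641], [-33895, 19977]]
... * rho(a) = [[-3, -2], [11, 7]]  ->  [[-203395, -131383], [321432, 207629]]
... * rho(b) = [[1, 1], [-1, 0]]  ->  [[-72012, -203395], [113803, 321432]]
... * rho(a) = [[-3, -2], [11, 7]]  ->  [[-2021309, -1279741], [3194343, 2022418]]
... * rho(b^-1) = [[0, -1], [1, 1]]  ->  [[-1279741, 741568], [2022418, -1171925]]
... * rho(b^-1) = [[0, -1], [1, 1]]  ->  [[741568, 2021309], [-1171925, -3194343]]
tr = 741568 + -3194343 = -2452775

-2452775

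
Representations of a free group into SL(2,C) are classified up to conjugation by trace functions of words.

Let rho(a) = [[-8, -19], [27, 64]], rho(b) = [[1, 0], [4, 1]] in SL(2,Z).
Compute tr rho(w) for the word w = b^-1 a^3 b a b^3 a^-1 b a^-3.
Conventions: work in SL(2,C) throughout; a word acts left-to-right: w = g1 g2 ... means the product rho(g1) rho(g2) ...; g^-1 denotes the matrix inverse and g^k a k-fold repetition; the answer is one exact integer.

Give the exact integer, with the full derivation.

-449828320243006

rho(b^-1) = [[1, 0], [-4, 1]]
... * rho(a) = [[-8, -19], [27, 64]]  ->  [[-8, -19], [59, 140]]
... * rho(a) = [[-8, -19], [27, 64]]  ->  [[-449, -1064], [3308, 7839]]
... * rho(a) = [[-8, -19], [27, 64]]  ->  [[-25136, -59565], [185189, 438844]]
... * rho(b) = [[1, 0], [4, 1]]  ->  [[-263396, -59565], [1940565, 438844]]
... * rho(a) = [[-8, -19], [27, 64]]  ->  [[498913, 1192364], [-3675732, -8784719]]
... * rho(b) = [[1, 0], [4, 1]]  ->  [[5268369, 1192364], [-38814608, -8784719]]
... * rho(b) = [[1, 0], [4, 1]]  ->  [[10037825, 1192364], [-73953484, -8784719]]
... * rho(b) = [[1, 0], [4, 1]]  ->  [[14807281, 1192364], [-109092360, -8784719]]
... * rho(a^-1) = [[64, 19], [-27, -8]]  ->  [[915472156, 271799427], [-6744723627, -2002477088]]
... * rho(b) = [[1, 0], [4, 1]]  ->  [[2002669864, 271799427], [-14754631979, -2002477088]]
... * rho(a^-1) = [[64, 19], [-27, -8]]  ->  [[120832286767, 35876332000], [-890229565280, -264318190897]]
... * rho(a^-1) = [[64, 19], [-27, -8]]  ->  [[6764605389088, 2008802792573], [-49838101023701, -14799816213144]]
... * rho(a^-1) = [[64, 19], [-27, -8]]  ->  [[378697069502161, 112457080052088], [-2790043427761976, -828525389745167]]
tr = 378697069502161 + -828525389745167 = -449828320243006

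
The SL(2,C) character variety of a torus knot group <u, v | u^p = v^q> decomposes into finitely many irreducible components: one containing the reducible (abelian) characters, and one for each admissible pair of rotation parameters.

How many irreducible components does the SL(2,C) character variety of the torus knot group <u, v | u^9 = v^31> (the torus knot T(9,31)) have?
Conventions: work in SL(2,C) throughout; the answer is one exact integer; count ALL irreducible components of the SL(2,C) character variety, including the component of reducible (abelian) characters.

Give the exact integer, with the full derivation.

Gamma = < u, v | u^9 = v^31 > (torus knot T(9,31)); the central element u^9 = v^31 acts as +I or -I in any irreducible SL(2,C) representation.
On an irreducible component, tr(u) is locked at 2*cos(pi*alpha/9) for some alpha in 1..8, and tr(v) at 2*cos(pi*beta/31) for some beta in 1..30.
Consistency of u^9 = (-1)^alpha I with v^31 = (-1)^beta I forces alpha = beta (mod 2).
Counting: 4 odd alphas x 15 odd betas + 4 even alphas x 15 even betas = 60 + 60 = 120.
Total: 120 irreducible-character components + 1 reducible (abelian) component = 121.

121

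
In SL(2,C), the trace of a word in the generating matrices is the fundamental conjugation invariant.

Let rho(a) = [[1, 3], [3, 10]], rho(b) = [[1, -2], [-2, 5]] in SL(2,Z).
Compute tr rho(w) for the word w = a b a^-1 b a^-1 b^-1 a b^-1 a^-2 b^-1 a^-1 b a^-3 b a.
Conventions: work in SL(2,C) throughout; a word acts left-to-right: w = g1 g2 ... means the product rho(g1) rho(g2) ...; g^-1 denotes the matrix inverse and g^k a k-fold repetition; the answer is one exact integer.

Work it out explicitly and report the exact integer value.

330587191846479

rho(a) = [[1, 3], [3, 10]]
... * rho(b) = [[1, -2], [-2, 5]]  ->  [[-5, 13], [-17, 44]]
... * rho(a^-1) = [[10, -3], [-3, 1]]  ->  [[-89, 28], [-302, 95]]
... * rho(b) = [[1, -2], [-2, 5]]  ->  [[-145, 318], [-492, 1079]]
... * rho(a^-1) = [[10, -3], [-3, 1]]  ->  [[-2404, 753], [-8157, 2555]]
... * rho(b^-1) = [[5, 2], [2, 1]]  ->  [[-10514, -4055], [-35675, -13759]]
... * rho(a) = [[1, 3], [3, 10]]  ->  [[-22679, -72092], [-76952, -244615]]
... * rho(b^-1) = [[5, 2], [2, 1]]  ->  [[-257579, -117450], [-873990, -398519]]
... * rho(a^-1) = [[10, -3], [-3, 1]]  ->  [[-2223440, 655287], [-7544343, 2223451]]
... * rho(a^-1) = [[10, -3], [-3, 1]]  ->  [[-24200261, 7325607], [-82113783, 24856480]]
... * rho(b^-1) = [[5, 2], [2, 1]]  ->  [[-106350091, -41074915], [-360855955, -139371086]]
... * rho(a^-1) = [[10, -3], [-3, 1]]  ->  [[-940276165, 277975358], [-3190446292, 943196779]]
... * rho(b) = [[1, -2], [-2, 5]]  ->  [[-1496226881, 3270429120], [-5076839850, 11096876479]]
... * rho(a^-1) = [[10, -3], [-3, 1]]  ->  [[-24773556170, 7759109763], [-84059027937, 26327396029]]
... * rho(a^-1) = [[10, -3], [-3, 1]]  ->  [[-271012890989, 82079778273], [-919572467457, 278504479840]]
... * rho(a^-1) = [[10, -3], [-3, 1]]  ->  [[-2956368244709, 895118451240], [-10031238114090, 3037221882211]]
... * rho(b) = [[1, -2], [-2, 5]]  ->  [[-4746605147189, 10388328745618], [-16105681878512, 35248585639235]]
... * rho(a) = [[1, 3], [3, 10]]  ->  [[26418381089665, 89643472014613], [89640075039193, 304168810756814]]
tr = 26418381089665 + 304168810756814 = 330587191846479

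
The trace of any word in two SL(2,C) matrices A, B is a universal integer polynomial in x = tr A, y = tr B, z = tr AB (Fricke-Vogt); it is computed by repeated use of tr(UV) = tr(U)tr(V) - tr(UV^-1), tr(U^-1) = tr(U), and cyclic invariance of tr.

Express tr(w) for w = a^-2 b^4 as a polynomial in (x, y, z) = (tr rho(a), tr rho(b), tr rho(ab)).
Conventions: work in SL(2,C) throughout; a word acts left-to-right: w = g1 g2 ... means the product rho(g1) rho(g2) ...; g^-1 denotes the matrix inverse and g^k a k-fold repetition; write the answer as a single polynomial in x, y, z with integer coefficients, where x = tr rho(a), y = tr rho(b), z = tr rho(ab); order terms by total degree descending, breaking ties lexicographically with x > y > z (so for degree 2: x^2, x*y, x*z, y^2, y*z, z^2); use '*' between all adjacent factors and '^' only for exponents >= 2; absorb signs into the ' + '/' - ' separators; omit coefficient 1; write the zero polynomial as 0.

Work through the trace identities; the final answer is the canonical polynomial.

x^2*y^4 - x*y^3*z - 3*x^2*y^2 - y^4 + 2*x*y*z + x^2 + 4*y^2 - 2

use: tr(b^2) = tr(b) * tr(b) - tr(1) = y^2 - 2
tr(b^3) = tr(b) * tr(b^2) - tr(b) = y^3 - 3*y
apply: tr(b^4) = tr(b) * tr(b^3) - tr(b^2) = y^4 - 4*y^2 + 2
tr(b a b) = tr(b) * tr(a b) - tr(a) = y*z - x
apply: tr(b^2 a b) = tr(b) * tr(b a b) - tr(b a) = y^2*z - x*y - z
tr(b^4 a) = tr(b) * tr(b^2 a b) - tr(b^2 a) = y^3*z - x*y^2 - 2*y*z + x
tr(b^4 a^-1) = tr(b^4) * tr(a) - tr(b^4 a) = x*y^4 - y^3*z - 3*x*y^2 + 2*y*z + x
tr(a^-2 b^4) = tr(b^4 a^-1) * tr(a) - tr(b^4) = x^2*y^4 - x*y^3*z - 3*x^2*y^2 - y^4 + 2*x*y*z + x^2 + 4*y^2 - 2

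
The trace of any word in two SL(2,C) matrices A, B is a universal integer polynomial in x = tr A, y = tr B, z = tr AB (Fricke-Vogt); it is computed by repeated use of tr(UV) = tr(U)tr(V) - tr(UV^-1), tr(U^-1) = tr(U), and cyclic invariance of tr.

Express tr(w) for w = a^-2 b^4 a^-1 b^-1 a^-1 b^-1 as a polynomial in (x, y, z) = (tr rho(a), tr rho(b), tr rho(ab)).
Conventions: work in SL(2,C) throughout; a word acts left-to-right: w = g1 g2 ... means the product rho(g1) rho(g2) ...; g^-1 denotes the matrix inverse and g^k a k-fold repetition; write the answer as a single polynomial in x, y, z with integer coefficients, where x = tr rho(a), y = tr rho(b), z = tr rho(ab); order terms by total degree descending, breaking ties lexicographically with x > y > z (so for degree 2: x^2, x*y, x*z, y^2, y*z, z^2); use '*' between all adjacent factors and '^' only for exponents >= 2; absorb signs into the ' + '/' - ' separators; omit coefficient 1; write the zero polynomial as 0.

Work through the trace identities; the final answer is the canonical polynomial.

x^2*y^4*z^2 - x*y^5*z - x*y^3*z^3 - x^2*y^4 - 3*x^2*y^2*z^2 + 5*x*y^3*z + 2*x*y*z^3 + 3*x^2*y^2 + x^2*z^2 + y^4 + y^2*z^2 - 5*x*y*z - x^2 - 4*y^2 - z^2 + 2

trace(b^2) = trace(b) * trace(b) - trace(1) = y^2 - 2
trace(b^3) = trace(b) * trace(b^2) - trace(b) = y^3 - 3*y
trace(a b^2) = trace(b) * trace(a b) - trace(a) = y*z - x
trace(b^3 a) = trace(b) * trace(a b^2) - trace(a b) = y^2*z - x*y - z
trace(a^-1 b^3) = trace(b^3) * trace(a) - trace(b^3 a) = x*y^3 - y^2*z - 2*x*y + z
apply: trace(a^-1 b^3 a^-1) = trace(a^-1 b^3) * trace(a) - trace(a^-1 b^3 a) = x^2*y^3 - x*y^2*z - 2*x^2*y - y^3 + x*z + 3*y
trace(a^-2 b^3 a^-1) = trace(a^-1 b^3 a^-1) * trace(a) - trace(a^-1 b^3) = x^3*y^3 - x^2*y^2*z - 2*x^3*y - 2*x*y^3 + x^2*z + y^2*z + 5*x*y - z
trace(b^4) = trace(b) * trace(b^3) - trace(b^2) = y^4 - 4*y^2 + 2
trace(b^4 a) = trace(b) * trace(b^2 a b) - trace(b^2 a) = y^3*z - x*y^2 - 2*y*z + x
trace(b a^-1 b^3) = trace(b^4) * trace(a) - trace(b^4 a) = x*y^4 - y^3*z - 3*x*y^2 + 2*y*z + x
apply: trace(a b a b) = trace(b a) * trace(b a) - trace(1)   [split at repeated b] = z^2 - 2
trace(a b a) = trace(a) * trace(b a) - trace(b) = x*z - y
trace(b a b a b) = trace(b) * trace(a b a b) - trace(a b a) = y*z^2 - x*z - y
trace(b^3 a b a) = trace(b) * trace(b a b a b) - trace(b a b a) = y^2*z^2 - x*y*z - y^2 - z^2 + 2
trace(b a^-1 b^3 a) = trace(b^3 a b) * trace(a) - trace(b^3 a b a) = x*y^3*z - x^2*y^2 - y^2*z^2 - x*y*z + x^2 + y^2 + z^2 - 2
trace(b^3 a^-1 b a^-1) = trace(b a^-1 b^3) * trace(a) - trace(b a^-1 b^3 a) = x^2*y^4 - 2*x*y^3*z - 2*x^2*y^2 + y^2*z^2 + 3*x*y*z - y^2 - z^2 + 2
trace(a^-2 b^3 a^-1 b) = trace(b^3 a^-1 b a^-1) * trace(a) - trace(b^3 a^-1 b) = x^3*y^4 - 2*x^2*y^3*z - 2*x^3*y^2 - x*y^4 + x*y^2*z^2 + 3*x^2*y*z + y^3*z + 2*x*y^2 - x*z^2 - 2*y*z + x
trace(a^-1 b^-1 a^-2 b^3) = trace(a^-2 b^3 a^-1) * trace(b) - trace(a^-2 b^3 a^-1 b) = x^2*y^3*z - x*y^4 - x*y^2*z^2 - 2*x^2*y*z + 3*x*y^2 + x*z^2 + y*z - x
use: trace(b^4 a b) = trace(b) * trace(b a b^3) - trace(b a b^2) = y^4*z - x*y^3 - 3*y^2*z + 2*x*y + z
use: trace(b^4 a b a) = trace(b) * trace(a b a b^3) - trace(a b a b^2) = y^3*z^2 - x*y^2*z - y^3 - 2*y*z^2 + x*z + 3*y
use: trace(a^-1 b^4 a b) = trace(b^4 a b) * trace(a) - trace(b^4 a b a) = x*y^4*z - x^2*y^3 - y^3*z^2 - 2*x*y^2*z + 2*x^2*y + y^3 + 2*y*z^2 - 3*y
trace(a^-1 b^4 a b^-1) = trace(a^-1 b^4 a) * trace(b) - trace(a^-1 b^4 a b) = -x*y^4*z + x^2*y^3 + y^5 + y^3*z^2 + 2*x*y^2*z - 2*x^2*y - 5*y^3 - 2*y*z^2 + 5*y
trace(a^-2 b^4 a b^-1) = trace(a^-1 b^4 a b^-1) * trace(a) - trace(a^-1 b^4 a b^-1 a) = -x^2*y^4*z + x^3*y^3 + x*y^5 + x*y^3*z^2 + 2*x^2*y^2*z - 2*x^3*y - 5*x*y^3 - 2*x*y*z^2 - y^2*z + 6*x*y + z
use: trace(b^-1 a^-2 b^4 a b^-1) = trace(a^-2 b^4 a b^-1) * trace(b) - trace(a^-2 b^4 a) = -x^2*y^5*z + x^3*y^4 + x*y^6 + x*y^4*z^2 + 2*x^2*y^3*z - 2*x^3*y^2 - 6*x*y^4 - 2*x*y^2*z^2 + 9*x*y^2 - y*z - x
apply: trace(b a^2 b^3) = trace(a) * trace(b^4 a) - trace(b^4) = x*y^3*z - x^2*y^2 - y^4 - 2*x*y*z + x^2 + 4*y^2 - 2
trace(b a^2 b^2) = trace(a) * trace(b^3 a) - trace(b^3) = x*y^2*z - x^2*y - y^3 - x*z + 3*y
trace(b^4 a^2 b) = trace(b) * trace(b a^2 b^3) - trace(b a^2 b^2) = x*y^4*z - x^2*y^3 - y^5 - 3*x*y^2*z + 2*x^2*y + 5*y^3 + x*z - 5*y
trace(a^2 b a b^3) = trace(a) * trace(b a b^3 a) - trace(b a b^3) = x*y^2*z^2 - x^2*y*z - y^3*z - x*z^2 + 2*y*z + x
trace(a^2 b a b) = trace(a) * trace(b a b a) - trace(b a b) = x*z^2 - y*z - x
trace(a^2 b a) = trace(a) * trace(a b a) - trace(a b) = x^2*z - x*y - z
trace(a^2 b a b^2) = trace(b) * trace(a^2 b a b) - trace(a^2 b a) = x*y*z^2 - x^2*z - y^2*z + z
trace(b^4 a^2 b a) = trace(b) * trace(a^2 b a b^3) - trace(a^2 b a b^2) = x*y^3*z^2 - x^2*y^2*z - y^4*z - 2*x*y*z^2 + x^2*z + 3*y^2*z + x*y - z
apply: trace(a b a^-1 b^4 a) = trace(b^4 a^2 b) * trace(a) - trace(b^4 a^2 b a) = x^2*y^4*z - x^3*y^3 - x*y^5 - x*y^3*z^2 - 2*x^2*y^2*z + y^4*z + 2*x^3*y + 5*x*y^3 + 2*x*y*z^2 - 3*y^2*z - 6*x*y + z
apply: trace(b^4 a b a b) = trace(b) * trace(b a b a b^3) - trace(b a b a b^2) = y^4*z^2 - x*y^3*z - y^4 - 3*y^2*z^2 + 2*x*y*z + 4*y^2 + z^2 - 2
trace(a b a b a b) = trace(a b a b) * trace(a b) - trace(b a)   [split at repeated a] = z^3 - 3*z
trace(b a b a b a b) = trace(b) * trace(a b a b a b) - trace(a b a b a) = y*z^3 - x*z^2 - 2*y*z + x
apply: trace(b a b a b a b^2) = trace(b) * trace(b a b a b a b) - trace(b a b a b a) = y^2*z^3 - x*y*z^2 - 2*y^2*z - z^3 + x*y + 3*z
trace(b^4 a b a b a) = trace(b) * trace(b a b a b a b^2) - trace(b a b a b a b) = y^3*z^3 - x*y^2*z^2 - 2*y^3*z - 2*y*z^3 + x*y^2 + x*z^2 + 5*y*z - x
trace(a b a^-1 b^4 a b) = trace(b^4 a b a b) * trace(a) - trace(b^4 a b a b a) = x*y^4*z^2 - x^2*y^3*z - y^3*z^3 - x*y^4 - 2*x*y^2*z^2 + 2*x^2*y*z + 2*y^3*z + 2*y*z^3 + 3*x*y^2 - 5*y*z - x
apply: trace(a^-1 b^4 a b^-1 a b) = trace(a b a^-1 b^4 a) * trace(b) - trace(a b a^-1 b^4 a b) = x^2*y^5*z - x^3*y^4 - x*y^6 - 2*x*y^4*z^2 - x^2*y^3*z + y^5*z + y^3*z^3 + 2*x^3*y^2 + 6*x*y^4 + 4*x*y^2*z^2 - 2*x^2*y*z - 5*y^3*z - 2*y*z^3 - 9*x*y^2 + 6*y*z + x
use: trace(a^-1 b^4 a b^-1 a b^-1) = trace(a^-1 b^4 a b^-1 a) * trace(b) - trace(a^-1 b^4 a b^-1 a b) = -x^2*y^5*z + x^3*y^4 + x*y^6 + 2*x*y^4*z^2 + x^2*y^3*z - y^5*z - y^3*z^3 - 2*x^3*y^2 - 6*x*y^4 - 4*x*y^2*z^2 + 2*x^2*y*z + 6*y^3*z + 2*y*z^3 + 8*x*y^2 - 7*y*z - x
apply: trace(b^3 a b^-1 a) = trace(a b^3 a) * trace(b) - trace(a b^3 a b) = x*y^3*z - x^2*y^2 - y^4 - y^2*z^2 + 4*y^2 + z^2 - 2
trace(b^-1 a^-2 b^4 a b^-1 a) = trace(a^-1 b^4 a b^-1 a b^-1) * trace(a) - trace(a^-1 b^4 a b^-1 a b^-1 a) = -x^3*y^5*z + x^4*y^4 + x^2*y^6 + 2*x^2*y^4*z^2 + x^3*y^3*z - x*y^5*z - x*y^3*z^3 - 2*x^4*y^2 - 6*x^2*y^4 - 4*x^2*y^2*z^2 + 2*x^3*y*z + 5*x*y^3*z + 2*x*y*z^3 + 9*x^2*y^2 + y^4 + y^2*z^2 - 7*x*y*z - x^2 - 4*y^2 - z^2 + 2
apply: trace(b^-1 a^-1 b^-1 a^-2 b^4 a) = trace(b^-1 a^-2 b^4 a b^-1) * trace(a) - trace(b^-1 a^-2 b^4 a b^-1 a) = -x^2*y^4*z^2 + x^3*y^3*z + x*y^5*z + x*y^3*z^3 + 2*x^2*y^2*z^2 - 2*x^3*y*z - 5*x*y^3*z - 2*x*y*z^3 - y^4 - y^2*z^2 + 6*x*y*z + 4*y^2 + z^2 - 2
trace(a^-2 b^4 a^-1 b^-1 a^-1 b^-1) = trace(b^-1 a^-1 b^-1 a^-2 b^4) * trace(a) - trace(b^-1 a^-1 b^-1 a^-2 b^4 a) = x^2*y^4*z^2 - x*y^5*z - x*y^3*z^3 - x^2*y^4 - 3*x^2*y^2*z^2 + 5*x*y^3*z + 2*x*y*z^3 + 3*x^2*y^2 + x^2*z^2 + y^4 + y^2*z^2 - 5*x*y*z - x^2 - 4*y^2 - z^2 + 2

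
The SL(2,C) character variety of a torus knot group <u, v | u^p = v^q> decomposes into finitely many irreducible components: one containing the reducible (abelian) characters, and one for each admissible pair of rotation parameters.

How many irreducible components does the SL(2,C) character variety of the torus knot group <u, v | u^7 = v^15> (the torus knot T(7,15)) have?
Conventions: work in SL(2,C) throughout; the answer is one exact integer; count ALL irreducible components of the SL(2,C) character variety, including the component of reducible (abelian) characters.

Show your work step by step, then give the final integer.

43

For T(7,15): irreducibility forces the central element u^7 = v^15 to one of +I, -I.
This locks tr(u) to 2*cos(pi*alpha/7), alpha in 1..6, and tr(v) to 2*cos(pi*beta/15), beta in 1..14, on each component of irreducible characters.
Consistency of u^7 = (-1)^alpha I with v^15 = (-1)^beta I forces alpha = beta (mod 2).
Counting: 3 odd alphas x 7 odd betas + 3 even alphas x 7 even betas = 21 + 21 = 42.
That is 42 components of irreducible characters, and with the reducible (abelian) component the total is 43.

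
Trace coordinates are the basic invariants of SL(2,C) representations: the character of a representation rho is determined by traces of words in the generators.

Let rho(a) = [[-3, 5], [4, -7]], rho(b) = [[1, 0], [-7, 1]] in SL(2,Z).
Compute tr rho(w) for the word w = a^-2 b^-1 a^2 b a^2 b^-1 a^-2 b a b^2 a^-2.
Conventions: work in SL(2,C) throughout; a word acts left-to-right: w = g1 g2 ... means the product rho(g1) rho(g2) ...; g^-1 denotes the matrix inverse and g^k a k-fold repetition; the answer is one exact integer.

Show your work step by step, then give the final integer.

rho(a^-1) = [[-7, -5], [-4, -3]]
... * rho(a^-1) = [[-7, -5], [-4, -3]]  ->  [[69, 50], [40, 29]]
... * rho(b^-1) = [[1, 0], [7, 1]]  ->  [[419, 50], [243, 29]]
... * rho(a) = [[-3, 5], [4, -7]]  ->  [[-1057, 1745], [-613, 1012]]
... * rho(a) = [[-3, 5], [4, -7]]  ->  [[10151, -17500], [5887, -10149]]
... * rho(b) = [[1, 0], [-7, 1]]  ->  [[132651, -17500], [76930, -10149]]
... * rho(a) = [[-3, 5], [4, -7]]  ->  [[-467953, 785755], [-271386, 455693]]
... * rho(a) = [[-3, 5], [4, -7]]  ->  [[4546879, -7840050], [2636930, -4546781]]
... * rho(b^-1) = [[1, 0], [7, 1]]  ->  [[-50333471, -7840050], [-29190537, -4546781]]
... * rho(a^-1) = [[-7, -5], [-4, -3]]  ->  [[383694497, 275187505], [222520883, 159593028]]
... * rho(a^-1) = [[-7, -5], [-4, -3]]  ->  [[-3786611499, -2744035000], [-2196018293, -1591383499]]
... * rho(b) = [[1, 0], [-7, 1]]  ->  [[15421633501, -2744035000], [8943666200, -1591383499]]
... * rho(a) = [[-3, 5], [4, -7]]  ->  [[-57241040503, 96316412505], [-33196532596, 55858015493]]
... * rho(b) = [[1, 0], [-7, 1]]  ->  [[-731455928038, 96316412505], [-424202641047, 55858015493]]
... * rho(b) = [[1, 0], [-7, 1]]  ->  [[-1405670815573, 96316412505], [-815208749498, 55858015493]]
... * rho(a^-1) = [[-7, -5], [-4, -3]]  ->  [[9454430058991, 6739404840350], [5483029184514, 3908469701011]]
... * rho(a^-1) = [[-7, -5], [-4, -3]]  ->  [[-93138629774337, -67490364816005], [-54015083095642, -39140555025603]]
tr = -93138629774337 + -39140555025603 = -132279184799940

-132279184799940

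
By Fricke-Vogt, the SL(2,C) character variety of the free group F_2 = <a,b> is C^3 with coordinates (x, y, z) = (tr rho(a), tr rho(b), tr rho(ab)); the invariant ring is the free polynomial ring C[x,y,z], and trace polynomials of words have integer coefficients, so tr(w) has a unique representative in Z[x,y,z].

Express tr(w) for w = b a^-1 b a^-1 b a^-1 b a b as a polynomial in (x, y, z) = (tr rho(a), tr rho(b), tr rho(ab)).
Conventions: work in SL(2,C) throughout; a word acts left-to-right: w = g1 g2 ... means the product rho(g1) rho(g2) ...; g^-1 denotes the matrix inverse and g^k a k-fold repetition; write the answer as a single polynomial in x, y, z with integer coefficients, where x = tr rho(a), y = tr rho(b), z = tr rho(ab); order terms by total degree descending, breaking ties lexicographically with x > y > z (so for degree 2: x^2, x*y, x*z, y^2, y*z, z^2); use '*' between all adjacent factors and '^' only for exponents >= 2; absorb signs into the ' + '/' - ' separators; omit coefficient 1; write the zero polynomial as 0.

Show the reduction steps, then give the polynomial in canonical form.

trace(a b^2) = trace(b)*trace(a b) - trace(a) = y*z - x
so trace(a b^3) = trace(b)*trace(a b^2) - trace(a b) = y^2*z - x*y - z
reduce: trace(b^3 a b) = trace(b)*trace(a b^3) - trace(a b^2) = y^3*z - x*y^2 - 2*y*z + x
trace(b^2 a b^3) = trace(b)*trace(b^3 a b) - trace(b^3 a) = y^4*z - x*y^3 - 3*y^2*z + 2*x*y + z
trace(a b a b) = trace(a b)*trace(a b) - trace(1) = z^2 - 2
so trace(a b a) = trace(a)*trace(b a) - trace(b) = x*z - y
trace(a b^2 a b) = trace(b)*trace(a b a b) - trace(a b a) = y*z^2 - x*z - y
so trace(a^2) = trace(a)*trace(a) - trace(1) = x^2 - 2
trace(a b^2 a) = trace(b)*trace(a^2 b) - trace(a^2) = x*y*z - x^2 - y^2 + 2
reduce: trace(a b^2 a b^2) = trace(b)*trace(a b^2 a b) - trace(a b^2 a) = y^2*z^2 - 2*x*y*z + x^2 - 2
trace(b^2 a b^3 a) = trace(b)*trace(a b^2 a b^2) - trace(a b^2 a b) = y^3*z^2 - 2*x*y^2*z + x^2*y - y*z^2 + x*z - y
trace(b a b^3 a^-1 b) = trace(b^2 a b^3)*trace(a) - trace(b^2 a b^3 a) = x*y^4*z - x^2*y^3 - y^3*z^2 - x*y^2*z + x^2*y + y*z^2 + y
trace(a b a b^3) = trace(b)*trace(b a b a b) - trace(b a b a) = y^2*z^2 - x*y*z - y^2 - z^2 + 2
so trace(b a b a b^3) = trace(b)*trace(a b a b^3) - trace(a b a b^2) = y^3*z^2 - x*y^2*z - y^3 - 2*y*z^2 + x*z + 3*y
so trace(a b a b a b) = trace(b a b a)*trace(b a) - trace(a b) = z^3 - 3*z
trace(a b a b a) = trace(a)*trace(b a b a) - trace(b a b) = x*z^2 - y*z - x
trace(a b a b a b^2) = trace(b)*trace(a b a b a b) - trace(a b a b a) = y*z^3 - x*z^2 - 2*y*z + x
trace(b a b a b^3 a) = trace(b)*trace(a b a b a b^2) - trace(a b a b a b) = y^2*z^3 - x*y*z^2 - 2*y^2*z - z^3 + x*y + 3*z
so trace(b a b^3 a^-1 b a) = trace(b a b a b^3)*trace(a) - trace(b a b a b^3 a) = x*y^3*z^2 - x^2*y^2*z - y^2*z^3 - x*y^3 - x*y*z^2 + x^2*z + 2*y^2*z + z^3 + 2*x*y - 3*z
reduce: trace(b a^-1 b a^-1 b a b^2) = trace(b a b^3 a^-1 b)*trace(a) - trace(b a b^3 a^-1 b a) = x^2*y^4*z - x^3*y^3 - 2*x*y^3*z^2 + y^2*z^3 + x^3*y + x*y^3 + 2*x*y*z^2 - x^2*z - 2*y^2*z - z^3 - x*y + 3*z
so trace(a b a^2) = trace(a)*trace(b a^2) - trace(b a) = x^2*z - x*y - z
so trace(a b^2 a b a) = trace(b)*trace(a b a^2 b) - trace(a b a^2) = x*y*z^2 - x^2*z - y^2*z + z
so trace(b a b^2 a b^2 a) = trace(b)*trace(a b^2 a b a b) - trace(a b^2 a b a) = y^2*z^3 - 2*x*y*z^2 + x^2*z - y^2*z + x*y - z
reduce: trace(b a^-1 b a b^2 a b) = trace(b a b^2 a b^2)*trace(a) - trace(b a b^2 a b^2 a) = x*y^3*z^2 - 2*x^2*y^2*z - y^2*z^3 + x^3*y + x*y*z^2 + y^2*z - 2*x*y + z
reduce: trace(a b a b a b a b) = trace(a b a b a b)*trace(a b) - trace(b a b a) = z^4 - 4*z^2 + 2
reduce: trace(a b a b a b a) = trace(a)*trace(b a b a b a) - trace(b a b a b) = x*z^3 - y*z^2 - 2*x*z + y
so trace(b a b^2 a b a b a) = trace(b)*trace(a b a b a b a b) - trace(a b a b a b a) = y*z^4 - x*z^3 - 3*y*z^2 + 2*x*z + y
trace(b a^-1 b a b^2 a b a) = trace(b a b^2 a b a b)*trace(a) - trace(b a b^2 a b a b a) = x*y^2*z^3 - 2*x^2*y*z^2 - y*z^4 + x^3*z - x*y^2*z + x*z^3 + x^2*y + 3*y*z^2 - 3*x*z - y
trace(b a^-1 b a^-1 b a b^2 a) = trace(b a^-1 b a b^2 a b)*trace(a) - trace(b a^-1 b a b^2 a b a) = x^2*y^3*z^2 - 2*x^3*y^2*z - 2*x*y^2*z^3 + x^4*y + 3*x^2*y*z^2 + y*z^4 - x^3*z + 2*x*y^2*z - x*z^3 - 3*x^2*y - 3*y*z^2 + 4*x*z + y
trace(b a^-1 b a^-1 b a^-1 b a b) = trace(b a^-1 b a^-1 b a b^2)*trace(a) - trace(b a^-1 b a^-1 b a b^2 a) = x^3*y^4*z - x^4*y^3 - 3*x^2*y^3*z^2 + 2*x^3*y^2*z + 3*x*y^2*z^3 + x^2*y^3 - x^2*y*z^2 - y*z^4 - 4*x*y^2*z + 2*x^2*y + 3*y*z^2 - x*z - y

x^3*y^4*z - x^4*y^3 - 3*x^2*y^3*z^2 + 2*x^3*y^2*z + 3*x*y^2*z^3 + x^2*y^3 - x^2*y*z^2 - y*z^4 - 4*x*y^2*z + 2*x^2*y + 3*y*z^2 - x*z - y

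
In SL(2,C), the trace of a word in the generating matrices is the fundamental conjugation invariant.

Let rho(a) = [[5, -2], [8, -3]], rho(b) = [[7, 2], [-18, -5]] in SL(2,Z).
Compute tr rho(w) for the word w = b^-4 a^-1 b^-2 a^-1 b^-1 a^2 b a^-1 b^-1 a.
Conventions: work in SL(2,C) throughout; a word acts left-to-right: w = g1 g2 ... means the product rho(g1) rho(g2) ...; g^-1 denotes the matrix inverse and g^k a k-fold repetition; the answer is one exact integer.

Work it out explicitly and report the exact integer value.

-161602239998

rho(b^-1) = [[-5, -2], [18, 7]]
... * rho(b^-1) = [[-5, -2], [18, 7]]  ->  [[-11, -4], [36, 13]]
... * rho(b^-1) = [[-5, -2], [18, 7]]  ->  [[-17, -6], [54, 19]]
... * rho(b^-1) = [[-5, -2], [18, 7]]  ->  [[-23, -8], [72, 25]]
... * rho(a^-1) = [[-3, 2], [-8, 5]]  ->  [[133, -86], [-416, 269]]
... * rho(b^-1) = [[-5, -2], [18, 7]]  ->  [[-2213, -868], [6922, 2715]]
... * rho(b^-1) = [[-5, -2], [18, 7]]  ->  [[-4559, -1650], [14260, 5161]]
... * rho(a^-1) = [[-3, 2], [-8, 5]]  ->  [[26877, -17368], [-84068, 54325]]
... * rho(b^-1) = [[-5, -2], [18, 7]]  ->  [[-447009, -175330], [1398190, 548411]]
... * rho(a) = [[5, -2], [8, -3]]  ->  [[-3637685, 1420008], [11378238, -4441613]]
... * rho(a) = [[5, -2], [8, -3]]  ->  [[-6828361, 3015346], [21358286, -9431637]]
... * rho(b) = [[7, 2], [-18, -5]]  ->  [[-102074755, -28733452], [319277468, 89874757]]
... * rho(a^-1) = [[-3, 2], [-8, 5]]  ->  [[536091881, -347816770], [-1676830460, 1087928721]]
... * rho(b^-1) = [[-5, -2], [18, 7]]  ->  [[-8941161265, -3506901152], [27966869278, 10969161967]]
... * rho(a) = [[5, -2], [8, -3]]  ->  [[-72761015541, 28403025986], [227587642126, -88841224457]]
tr = -72761015541 + -88841224457 = -161602239998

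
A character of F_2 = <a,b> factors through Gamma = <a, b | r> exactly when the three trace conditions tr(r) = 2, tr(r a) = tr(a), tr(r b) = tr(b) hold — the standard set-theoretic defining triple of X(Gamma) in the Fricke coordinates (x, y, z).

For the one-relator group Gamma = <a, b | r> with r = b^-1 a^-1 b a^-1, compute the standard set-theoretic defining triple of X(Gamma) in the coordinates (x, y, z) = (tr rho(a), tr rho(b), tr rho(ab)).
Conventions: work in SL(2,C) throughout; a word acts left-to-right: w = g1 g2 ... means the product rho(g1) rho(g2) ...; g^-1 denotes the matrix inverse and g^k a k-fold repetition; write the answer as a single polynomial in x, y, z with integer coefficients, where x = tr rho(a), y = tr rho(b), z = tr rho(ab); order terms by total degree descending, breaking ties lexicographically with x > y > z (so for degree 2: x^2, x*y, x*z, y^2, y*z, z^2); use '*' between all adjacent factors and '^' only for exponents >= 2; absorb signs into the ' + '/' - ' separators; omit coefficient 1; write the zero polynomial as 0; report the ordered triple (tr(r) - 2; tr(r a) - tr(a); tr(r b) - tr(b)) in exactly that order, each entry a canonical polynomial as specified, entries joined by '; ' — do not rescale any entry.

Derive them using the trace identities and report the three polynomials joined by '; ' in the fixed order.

x*y*z - y^2 - z^2; 0; x^2*y - x*z - 2*y

tr(a^-1) = tr(a) = x
and tr(b a b) = tr(b) * tr(a b) - tr(a) = y*z - x
next, tr(b a b a) = tr(b a) * tr(b a) - tr(1)   [split at repeated b] = z^2 - 2
tr(a b a^-1 b) = tr(b a b) * tr(a) - tr(b a b a) = x*y*z - x^2 - z^2 + 2
tr(b a^-1 b^-1 a) = tr(a b a^-1) * tr(b) - tr(a b a^-1 b) = -x*y*z + x^2 + y^2 + z^2 - 2
and tr(b^-1 a^-1 b a^-1) = tr(b a^-1 b^-1) * tr(a) - tr(b a^-1 b^-1 a) = x*y*z - y^2 - z^2 + 2
next, tr(b a^-1) = tr(b) * tr(a) - tr(b a)   [inverse elimination on a] = x*y - z
next, tr(a^-1 b a^-1) = tr(b a^-1) * tr(a) - tr(b)   [inverse elimination on a] = x^2*y - x*z - y
assemble the triple (tr(r) - 2; tr(r a) - x; tr(r b) - y)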